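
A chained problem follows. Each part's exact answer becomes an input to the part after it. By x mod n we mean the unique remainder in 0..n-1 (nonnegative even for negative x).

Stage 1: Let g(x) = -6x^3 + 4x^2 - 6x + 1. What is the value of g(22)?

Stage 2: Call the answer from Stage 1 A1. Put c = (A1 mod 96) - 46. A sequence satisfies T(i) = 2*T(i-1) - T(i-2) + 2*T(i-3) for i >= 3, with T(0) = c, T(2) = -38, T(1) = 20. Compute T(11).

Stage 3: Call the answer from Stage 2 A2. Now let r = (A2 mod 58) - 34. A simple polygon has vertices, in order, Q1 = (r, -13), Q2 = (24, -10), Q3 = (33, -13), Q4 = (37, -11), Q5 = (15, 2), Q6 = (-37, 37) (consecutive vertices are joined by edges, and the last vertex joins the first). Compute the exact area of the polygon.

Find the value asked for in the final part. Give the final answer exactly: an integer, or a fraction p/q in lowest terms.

1045/2

Stage 1: -6*(22)^3 + 4*(22)^2 - 6*(22)^1 + 1 = (-63888) + (1936) + (-132) + (1) = -62083; answer -62083
Stage 2: A1 = -62083; c = -17; T(3) = 2*(-38) - 1*(20) + 2*(-17) = -130; iterating: T(3)=-130, T(4)=-182, T(5)=-310, T(6)=-698, T(7)=-1450, T(8)=-2822, T(9)=-5590, T(10)=-11258, T(11)=-22570; answer -22570
Stage 3: A2 = -22570; r = 16; cross terms: (16*-10 - 24*-13)=152, (24*-13 - 33*-10)=18, (33*-11 - 37*-13)=118, (37*2 - 15*-11)=239, (15*37 - -37*2)=629, (-37*-13 - 16*37)=-111; twice the area = |1045| = 1045; area = 1045/2; answer 1045/2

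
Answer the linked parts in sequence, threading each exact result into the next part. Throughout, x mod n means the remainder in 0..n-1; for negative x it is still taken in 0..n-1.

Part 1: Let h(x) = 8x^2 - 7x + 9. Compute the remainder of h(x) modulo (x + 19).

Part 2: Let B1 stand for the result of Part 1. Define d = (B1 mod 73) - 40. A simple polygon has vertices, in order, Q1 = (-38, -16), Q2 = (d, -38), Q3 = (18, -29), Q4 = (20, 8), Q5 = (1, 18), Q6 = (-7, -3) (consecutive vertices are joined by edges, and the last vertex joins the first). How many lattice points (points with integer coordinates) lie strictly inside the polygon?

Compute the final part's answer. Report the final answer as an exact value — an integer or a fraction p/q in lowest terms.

1679

Part 1: remainder = value at the root: 8*(-19)^2 - 7*(-19)^1 + 9 = (2888) + (133) + (9) = 3030; answer 3030
Part 2: B1 = 3030; d = -3; cross terms: (-38*-38 - -3*-16)=1396, (-3*-29 - 18*-38)=771, (18*8 - 20*-29)=724, (20*18 - 1*8)=352, (1*-3 - -7*18)=123, (-7*-16 - -38*-3)=-2; twice the area = |3364| = 3364; area = 1682; boundary points = 1 + 3 + 1 + 1 + 1 + 1 = 8; strictly interior points = area - boundary/2 + 1 = 1679; answer 1679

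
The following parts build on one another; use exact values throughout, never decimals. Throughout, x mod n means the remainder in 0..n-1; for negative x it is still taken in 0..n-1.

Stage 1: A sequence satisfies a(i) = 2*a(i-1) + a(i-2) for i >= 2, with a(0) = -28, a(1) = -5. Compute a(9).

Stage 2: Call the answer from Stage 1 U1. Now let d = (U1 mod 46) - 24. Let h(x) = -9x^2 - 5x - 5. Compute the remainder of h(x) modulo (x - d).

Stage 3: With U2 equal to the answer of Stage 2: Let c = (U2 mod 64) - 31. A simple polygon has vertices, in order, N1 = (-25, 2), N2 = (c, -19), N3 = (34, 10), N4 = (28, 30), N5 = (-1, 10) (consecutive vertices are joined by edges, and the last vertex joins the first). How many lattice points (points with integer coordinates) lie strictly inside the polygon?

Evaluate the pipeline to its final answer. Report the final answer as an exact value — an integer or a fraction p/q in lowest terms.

1178

Stage 1: a(2) = 2*(-5) + 1*(-28) = -38; iterating: a(2)=-38, a(3)=-81, a(4)=-200, a(5)=-481, a(6)=-1162, a(7)=-2805, a(8)=-6772, a(9)=-16349; answer -16349
Stage 2: U1 = -16349; d = 3; remainder = value at the root: -9*(3)^2 - 5*(3)^1 - 5 = (-81) + (-15) + (-5) = -101; answer -101
Stage 3: U2 = -101; c = -4; cross terms: (-25*-19 - -4*2)=483, (-4*10 - 34*-19)=606, (34*30 - 28*10)=740, (28*10 - -1*30)=310, (-1*2 - -25*10)=248; twice the area = |2387| = 2387; area = 2387/2; boundary points = 21 + 1 + 2 + 1 + 8 = 33; strictly interior points = area - boundary/2 + 1 = 1178; answer 1178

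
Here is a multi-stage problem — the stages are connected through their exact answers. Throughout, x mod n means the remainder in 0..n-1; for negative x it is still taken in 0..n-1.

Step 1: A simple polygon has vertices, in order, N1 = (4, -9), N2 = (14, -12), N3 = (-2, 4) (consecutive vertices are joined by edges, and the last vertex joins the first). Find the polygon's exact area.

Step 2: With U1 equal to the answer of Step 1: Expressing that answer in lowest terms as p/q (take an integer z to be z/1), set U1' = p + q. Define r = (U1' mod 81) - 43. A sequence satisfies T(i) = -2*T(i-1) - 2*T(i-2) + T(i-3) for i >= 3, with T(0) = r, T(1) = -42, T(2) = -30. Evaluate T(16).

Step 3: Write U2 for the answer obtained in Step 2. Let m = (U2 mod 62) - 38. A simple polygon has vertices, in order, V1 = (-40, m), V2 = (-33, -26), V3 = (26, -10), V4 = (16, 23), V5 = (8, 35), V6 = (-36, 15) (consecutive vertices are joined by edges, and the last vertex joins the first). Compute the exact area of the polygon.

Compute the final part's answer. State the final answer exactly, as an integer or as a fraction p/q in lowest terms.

2583

Step 1: cross terms: (4*-12 - 14*-9)=78, (14*4 - -2*-12)=32, (-2*-9 - 4*4)=2; twice the area = |112| = 112; area = 56; answer 56
Step 2: U1 = 56; threaded value p + q = 57; r = 14; T(3) = -2*(-30) - 2*(-42) + 1*(14) = 158; iterating: T(3)=158, T(4)=-298, T(5)=250, T(6)=254, T(7)=-1306, T(8)=2354, T(9)=-1842, T(10)=-2330, T(11)=10698, T(12)=-18578, T(13)=13430, T(14)=20994, T(15)=-87426, T(16)=146294; answer 146294
Step 3: U2 = 146294; m = -2; cross terms: (-40*-26 - -33*-2)=974, (-33*-10 - 26*-26)=1006, (26*23 - 16*-10)=758, (16*35 - 8*23)=376, (8*15 - -36*35)=1380, (-36*-2 - -40*15)=672; twice the area = |5166| = 5166; area = 2583; answer 2583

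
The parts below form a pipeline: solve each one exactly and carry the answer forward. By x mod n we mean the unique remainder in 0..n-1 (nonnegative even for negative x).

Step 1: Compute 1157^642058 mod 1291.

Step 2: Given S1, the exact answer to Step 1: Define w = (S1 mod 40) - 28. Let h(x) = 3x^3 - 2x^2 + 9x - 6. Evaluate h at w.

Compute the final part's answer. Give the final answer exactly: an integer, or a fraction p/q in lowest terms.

Step 1: squarings mod 1291: 1157^1=1157, 1157^2=1173, 1157^4=1014, 1157^8=560, 1157^16=1178, 1157^32=1150, 1157^64=516, 1157^128=310, 1157^256=566, 1157^512=188, 1157^1024=487, 1157^2048=916, 1157^4096=1197, 1157^8192=1090, 1157^16384=380, 1157^32768=1099, 1157^65536=716, 1157^131072=129, 1157^262144=1149, 1157^524288=799; 1157^642058 = 1157^2 * 1157^8 * 1157^1024 * 1157^2048 * 1157^16384 * 1157^32768 * 1157^65536 * 1157^524288 = 1057 (mod 1291); answer 1057
Step 2: S1 = 1057; w = -11; 3*(-11)^3 - 2*(-11)^2 + 9*(-11)^1 - 6 = (-3993) + (-242) + (-99) + (-6) = -4340; answer -4340

-4340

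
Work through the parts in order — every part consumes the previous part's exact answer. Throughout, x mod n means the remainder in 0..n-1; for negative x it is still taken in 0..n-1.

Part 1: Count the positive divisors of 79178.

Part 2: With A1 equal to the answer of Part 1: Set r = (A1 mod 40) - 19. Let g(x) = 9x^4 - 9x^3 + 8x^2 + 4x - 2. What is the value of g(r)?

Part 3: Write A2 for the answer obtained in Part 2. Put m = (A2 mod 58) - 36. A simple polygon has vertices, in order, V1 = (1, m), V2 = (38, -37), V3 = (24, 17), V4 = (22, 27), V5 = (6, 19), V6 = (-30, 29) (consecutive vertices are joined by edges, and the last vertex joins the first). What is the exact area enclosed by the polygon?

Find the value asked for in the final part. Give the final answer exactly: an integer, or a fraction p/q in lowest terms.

1099

Part 1: 79178 = 2 * 11 * 59 * 61; number of divisors = (1+1) * (1+1) * (1+1) * (1+1) = 16; answer 16
Part 2: A1 = 16; r = -3; 9*(-3)^4 - 9*(-3)^3 + 8*(-3)^2 + 4*(-3)^1 - 2 = (729) + (243) + (72) + (-12) + (-2) = 1030; answer 1030
Part 3: A2 = 1030; m = 8; cross terms: (1*-37 - 38*8)=-341, (38*17 - 24*-37)=1534, (24*27 - 22*17)=274, (22*19 - 6*27)=256, (6*29 - -30*19)=744, (-30*8 - 1*29)=-269; twice the area = |2198| = 2198; area = 1099; answer 1099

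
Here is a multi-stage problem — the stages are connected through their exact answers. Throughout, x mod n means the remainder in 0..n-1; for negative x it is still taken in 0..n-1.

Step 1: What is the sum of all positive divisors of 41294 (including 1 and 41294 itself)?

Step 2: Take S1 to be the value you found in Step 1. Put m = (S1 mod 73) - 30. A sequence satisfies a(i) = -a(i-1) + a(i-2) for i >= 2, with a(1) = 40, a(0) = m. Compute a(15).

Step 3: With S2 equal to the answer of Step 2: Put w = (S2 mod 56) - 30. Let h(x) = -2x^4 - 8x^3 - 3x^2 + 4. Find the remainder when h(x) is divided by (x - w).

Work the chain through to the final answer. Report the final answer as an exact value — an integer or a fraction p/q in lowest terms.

-12296

Step 1: 41294 = 2 * 11 * 1877; sigma = (1 + 2) * (1 + 11) * (1 + 1877) = 3 * 12 * 1878 = 67608; answer 67608
Step 2: S1 = 67608; m = -20; a(2) = -1*(40) + 1*(-20) = -60; iterating: a(2)=-60, a(3)=100, a(4)=-160, a(5)=260, a(6)=-420, a(7)=680, a(8)=-1100, a(9)=1780, a(10)=-2880, a(11)=4660, a(12)=-7540, a(13)=12200, a(14)=-19740, a(15)=31940; answer 31940
Step 3: S2 = 31940; w = -10; remainder = value at the root: -2*(-10)^4 - 8*(-10)^3 - 3*(-10)^2 + 4 = (-20000) + (8000) + (-300) + (4) = -12296; answer -12296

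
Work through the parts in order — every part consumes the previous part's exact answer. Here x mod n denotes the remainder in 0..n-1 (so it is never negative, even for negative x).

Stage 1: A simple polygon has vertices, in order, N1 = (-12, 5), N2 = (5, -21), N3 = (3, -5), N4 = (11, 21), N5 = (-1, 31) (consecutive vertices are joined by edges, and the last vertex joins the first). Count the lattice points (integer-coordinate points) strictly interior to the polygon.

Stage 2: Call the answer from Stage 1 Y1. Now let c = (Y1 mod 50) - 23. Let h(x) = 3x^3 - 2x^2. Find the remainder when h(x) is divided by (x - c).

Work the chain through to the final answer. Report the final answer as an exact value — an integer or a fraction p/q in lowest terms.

Stage 1: cross terms: (-12*-21 - 5*5)=227, (5*-5 - 3*-21)=38, (3*21 - 11*-5)=118, (11*31 - -1*21)=362, (-1*5 - -12*31)=367; twice the area = |1112| = 1112; area = 556; boundary points = 1 + 2 + 2 + 2 + 1 = 8; strictly interior points = area - boundary/2 + 1 = 553; answer 553
Stage 2: Y1 = 553; c = -20; remainder = value at the root: 3*(-20)^3 - 2*(-20)^2 = (-24000) + (-800) = -24800; answer -24800

-24800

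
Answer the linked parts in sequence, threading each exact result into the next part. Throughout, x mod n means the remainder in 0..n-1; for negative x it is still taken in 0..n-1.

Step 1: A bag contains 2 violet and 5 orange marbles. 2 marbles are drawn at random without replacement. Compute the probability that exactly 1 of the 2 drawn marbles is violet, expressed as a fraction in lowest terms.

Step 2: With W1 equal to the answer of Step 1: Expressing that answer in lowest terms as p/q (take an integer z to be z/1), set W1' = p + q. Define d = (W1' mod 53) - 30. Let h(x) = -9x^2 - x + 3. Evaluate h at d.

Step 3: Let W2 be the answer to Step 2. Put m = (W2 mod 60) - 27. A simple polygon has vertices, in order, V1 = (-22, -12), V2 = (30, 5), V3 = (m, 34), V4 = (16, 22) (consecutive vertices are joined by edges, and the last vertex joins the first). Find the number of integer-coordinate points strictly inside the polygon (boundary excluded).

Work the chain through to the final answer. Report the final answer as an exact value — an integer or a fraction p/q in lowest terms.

728

Step 1: total draws C(7,2) = 21; favorable C(2,1)*C(5,1) = 10; P = 10/21; answer 10/21
Step 2: W1 = 10/21; threaded value p + q = 31; d = 1; -9*(1)^2 - 1*(1)^1 + 3 = (-9) + (-1) + (3) = -7; answer -7
Step 3: W2 = -7; m = 26; cross terms: (-22*5 - 30*-12)=250, (30*34 - 26*5)=890, (26*22 - 16*34)=28, (16*-12 - -22*22)=292; twice the area = |1460| = 1460; area = 730; boundary points = 1 + 1 + 2 + 2 = 6; strictly interior points = area - boundary/2 + 1 = 728; answer 728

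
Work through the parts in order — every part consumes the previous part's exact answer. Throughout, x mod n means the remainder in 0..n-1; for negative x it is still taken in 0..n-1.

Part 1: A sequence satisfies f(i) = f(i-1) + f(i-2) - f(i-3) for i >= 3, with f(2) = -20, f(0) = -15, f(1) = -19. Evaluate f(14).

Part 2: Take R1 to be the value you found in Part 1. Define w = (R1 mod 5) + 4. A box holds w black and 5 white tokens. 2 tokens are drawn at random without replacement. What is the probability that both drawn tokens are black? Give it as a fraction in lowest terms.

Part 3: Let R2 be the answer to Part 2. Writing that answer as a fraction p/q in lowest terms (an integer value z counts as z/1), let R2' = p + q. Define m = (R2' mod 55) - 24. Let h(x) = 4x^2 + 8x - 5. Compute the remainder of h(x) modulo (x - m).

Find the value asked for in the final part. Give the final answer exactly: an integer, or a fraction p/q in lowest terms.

Part 1: f(3) = 1*(-20) + 1*(-19) - 1*(-15) = -24; iterating: f(3)=-24, f(4)=-25, f(5)=-29, f(6)=-30, f(7)=-34, f(8)=-35, f(9)=-39, f(10)=-40, f(11)=-44, f(12)=-45, f(13)=-49, f(14)=-50; answer -50
Part 2: R1 = -50; w = 4; total draws C(9,2) = 36; favorable C(4,2) = 6; P = 1/6; answer 1/6
Part 3: R2 = 1/6; threaded value p + q = 7; m = -17; remainder = value at the root: 4*(-17)^2 + 8*(-17)^1 - 5 = (1156) + (-136) + (-5) = 1015; answer 1015

1015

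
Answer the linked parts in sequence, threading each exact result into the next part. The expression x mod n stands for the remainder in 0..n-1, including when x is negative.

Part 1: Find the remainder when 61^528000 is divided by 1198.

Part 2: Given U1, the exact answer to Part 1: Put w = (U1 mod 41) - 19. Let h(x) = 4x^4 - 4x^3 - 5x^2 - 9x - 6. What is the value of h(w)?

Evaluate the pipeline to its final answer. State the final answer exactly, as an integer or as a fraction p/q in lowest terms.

Part 1: squarings mod 1198: 61^1=61, 61^2=127, 61^4=555, 61^8=139, 61^16=153, 61^32=647, 61^64=507, 61^128=677, 61^256=693, 61^512=1049, 61^1024=637, 61^2048=845, 61^4096=17, 61^8192=289, 61^16384=859, 61^32768=1111, 61^65536=381, 61^131072=203, 61^262144=477, 61^524288=1107; 61^528000 = 61^128 * 61^512 * 61^1024 * 61^2048 * 61^524288 = 243 (mod 1198); answer 243
Part 2: U1 = 243; w = 19; 4*(19)^4 - 4*(19)^3 - 5*(19)^2 - 9*(19)^1 - 6 = (521284) + (-27436) + (-1805) + (-171) + (-6) = 491866; answer 491866

491866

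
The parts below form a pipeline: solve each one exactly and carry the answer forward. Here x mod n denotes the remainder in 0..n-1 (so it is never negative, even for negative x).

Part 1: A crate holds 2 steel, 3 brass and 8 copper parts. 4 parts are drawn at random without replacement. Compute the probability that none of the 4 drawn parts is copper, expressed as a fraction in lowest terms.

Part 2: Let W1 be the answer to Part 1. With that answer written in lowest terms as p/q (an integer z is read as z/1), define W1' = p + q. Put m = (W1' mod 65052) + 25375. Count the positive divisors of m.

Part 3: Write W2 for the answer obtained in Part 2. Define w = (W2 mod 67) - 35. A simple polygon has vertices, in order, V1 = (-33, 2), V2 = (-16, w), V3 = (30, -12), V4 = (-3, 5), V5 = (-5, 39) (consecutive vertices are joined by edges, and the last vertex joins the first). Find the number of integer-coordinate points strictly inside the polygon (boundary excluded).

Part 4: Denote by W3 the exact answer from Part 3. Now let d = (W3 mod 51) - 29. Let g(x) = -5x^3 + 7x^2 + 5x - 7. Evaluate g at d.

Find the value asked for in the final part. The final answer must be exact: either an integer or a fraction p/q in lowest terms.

-7579

Part 1: total draws C(13,4) = 715; favorable C(5,4) = 5; P = 1/143; answer 1/143
Part 2: W1 = 1/143; threaded value p + q = 144; m = 25519; 25519 = 13^2 * 151; number of divisors = (2+1) * (1+1) = 6; answer 6
Part 3: W2 = 6; w = -29; cross terms: (-33*-29 - -16*2)=989, (-16*-12 - 30*-29)=1062, (30*5 - -3*-12)=114, (-3*39 - -5*5)=-92, (-5*2 - -33*39)=1277; twice the area = |3350| = 3350; area = 1675; boundary points = 1 + 1 + 1 + 2 + 1 = 6; strictly interior points = area - boundary/2 + 1 = 1673; answer 1673
Part 4: W3 = 1673; d = 12; -5*(12)^3 + 7*(12)^2 + 5*(12)^1 - 7 = (-8640) + (1008) + (60) + (-7) = -7579; answer -7579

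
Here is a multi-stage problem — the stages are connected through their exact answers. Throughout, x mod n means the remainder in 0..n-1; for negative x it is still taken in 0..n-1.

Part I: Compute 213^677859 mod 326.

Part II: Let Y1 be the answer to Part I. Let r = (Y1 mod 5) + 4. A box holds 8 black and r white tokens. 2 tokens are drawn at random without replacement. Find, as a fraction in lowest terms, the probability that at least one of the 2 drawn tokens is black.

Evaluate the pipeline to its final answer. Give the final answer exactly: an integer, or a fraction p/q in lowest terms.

Part I: squarings mod 326: 213^1=213, 213^2=55, 213^4=91, 213^8=131, 213^16=209, 213^32=323, 213^64=9, 213^128=81, 213^256=41, 213^512=51, 213^1024=319, 213^2048=49, 213^4096=119, 213^8192=143, 213^16384=237, 213^32768=97, 213^65536=281, 213^131072=69, 213^262144=197, 213^524288=15; 213^677859 = 213^1 * 213^2 * 213^32 * 213^64 * 213^128 * 213^256 * 213^512 * 213^1024 * 213^4096 * 213^16384 * 213^131072 * 213^524288 = 127 (mod 326); answer 127
Part II: Y1 = 127; r = 6; total draws C(14,2) = 91; complement C(6,2) = 15; favorable 91 - 15 = 76; P = 76/91; answer 76/91

76/91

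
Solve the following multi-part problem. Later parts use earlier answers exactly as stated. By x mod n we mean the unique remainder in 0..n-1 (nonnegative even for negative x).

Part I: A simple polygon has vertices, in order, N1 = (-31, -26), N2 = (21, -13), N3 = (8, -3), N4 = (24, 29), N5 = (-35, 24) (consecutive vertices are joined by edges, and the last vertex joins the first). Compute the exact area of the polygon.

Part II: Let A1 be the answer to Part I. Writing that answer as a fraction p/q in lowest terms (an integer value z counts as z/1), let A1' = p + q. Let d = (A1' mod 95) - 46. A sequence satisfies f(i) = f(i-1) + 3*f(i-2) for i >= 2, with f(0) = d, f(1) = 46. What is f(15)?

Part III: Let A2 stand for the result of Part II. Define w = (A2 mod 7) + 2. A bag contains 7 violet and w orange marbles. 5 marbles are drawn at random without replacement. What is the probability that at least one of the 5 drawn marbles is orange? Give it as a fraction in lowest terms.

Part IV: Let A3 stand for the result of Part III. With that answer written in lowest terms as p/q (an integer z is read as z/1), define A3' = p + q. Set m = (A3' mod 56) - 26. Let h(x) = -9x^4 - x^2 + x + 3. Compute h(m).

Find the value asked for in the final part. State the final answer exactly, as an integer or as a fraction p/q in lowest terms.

-1750788

Part I: cross terms: (-31*-13 - 21*-26)=949, (21*-3 - 8*-13)=41, (8*29 - 24*-3)=304, (24*24 - -35*29)=1591, (-35*-26 - -31*24)=1654; twice the area = |4539| = 4539; area = 4539/2; answer 4539/2
Part II: A1 = 4539/2; threaded value p + q = 4541; d = 30; f(2) = 1*(46) + 3*(30) = 136; iterating: f(2)=136, f(3)=274, f(4)=682, f(5)=1504, f(6)=3550, f(7)=8062, f(8)=18712, f(9)=42898, f(10)=99034, f(11)=227728, f(12)=524830, f(13)=1208014, f(14)=2782504, f(15)=6406546; answer 6406546
Part III: A2 = 6406546; w = 8; total draws C(15,5) = 3003; complement C(7,5) = 21; favorable 3003 - 21 = 2982; P = 142/143; answer 142/143
Part IV: A3 = 142/143; threaded value p + q = 285; m = -21; -9*(-21)^4 - 1*(-21)^2 + 1*(-21)^1 + 3 = (-1750329) + (-441) + (-21) + (3) = -1750788; answer -1750788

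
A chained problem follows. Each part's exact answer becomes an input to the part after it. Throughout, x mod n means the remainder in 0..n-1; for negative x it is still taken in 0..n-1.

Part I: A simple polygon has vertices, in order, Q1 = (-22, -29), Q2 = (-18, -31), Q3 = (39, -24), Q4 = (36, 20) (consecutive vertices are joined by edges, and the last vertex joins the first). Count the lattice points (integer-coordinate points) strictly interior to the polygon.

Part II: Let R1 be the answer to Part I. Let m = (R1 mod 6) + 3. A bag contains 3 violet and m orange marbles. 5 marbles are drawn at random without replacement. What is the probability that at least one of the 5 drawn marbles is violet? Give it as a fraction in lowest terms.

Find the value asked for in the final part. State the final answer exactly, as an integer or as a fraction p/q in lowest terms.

Part I: cross terms: (-22*-31 - -18*-29)=160, (-18*-24 - 39*-31)=1641, (39*20 - 36*-24)=1644, (36*-29 - -22*20)=-604; twice the area = |2841| = 2841; area = 2841/2; boundary points = 2 + 1 + 1 + 1 = 5; strictly interior points = area - boundary/2 + 1 = 1419; answer 1419
Part II: R1 = 1419; m = 6; total draws C(9,5) = 126; complement C(6,5) = 6; favorable 126 - 6 = 120; P = 20/21; answer 20/21

20/21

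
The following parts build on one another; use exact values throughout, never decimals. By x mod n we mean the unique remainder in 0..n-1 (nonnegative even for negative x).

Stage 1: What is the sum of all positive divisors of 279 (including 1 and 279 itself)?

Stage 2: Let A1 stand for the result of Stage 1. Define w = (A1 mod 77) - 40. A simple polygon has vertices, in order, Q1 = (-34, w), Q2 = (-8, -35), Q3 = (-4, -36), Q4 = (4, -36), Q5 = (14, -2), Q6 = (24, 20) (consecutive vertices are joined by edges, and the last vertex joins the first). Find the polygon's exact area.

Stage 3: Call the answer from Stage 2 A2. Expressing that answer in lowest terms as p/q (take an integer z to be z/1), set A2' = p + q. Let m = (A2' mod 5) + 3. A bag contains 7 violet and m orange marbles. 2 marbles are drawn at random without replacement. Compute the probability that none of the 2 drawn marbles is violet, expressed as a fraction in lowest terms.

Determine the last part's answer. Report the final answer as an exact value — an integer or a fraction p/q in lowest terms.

Stage 1: 279 = 3^2 * 31; sigma = (1 + 3 + 9) * (1 + 31) = 13 * 32 = 416; answer 416
Stage 2: A1 = 416; w = -9; cross terms: (-34*-35 - -8*-9)=1118, (-8*-36 - -4*-35)=148, (-4*-36 - 4*-36)=288, (4*-2 - 14*-36)=496, (14*20 - 24*-2)=328, (24*-9 - -34*20)=464; twice the area = |2842| = 2842; area = 1421; answer 1421
Stage 3: A2 = 1421; threaded value p + q = 1422; m = 5; total draws C(12,2) = 66; favorable C(5,2) = 10; P = 5/33; answer 5/33

5/33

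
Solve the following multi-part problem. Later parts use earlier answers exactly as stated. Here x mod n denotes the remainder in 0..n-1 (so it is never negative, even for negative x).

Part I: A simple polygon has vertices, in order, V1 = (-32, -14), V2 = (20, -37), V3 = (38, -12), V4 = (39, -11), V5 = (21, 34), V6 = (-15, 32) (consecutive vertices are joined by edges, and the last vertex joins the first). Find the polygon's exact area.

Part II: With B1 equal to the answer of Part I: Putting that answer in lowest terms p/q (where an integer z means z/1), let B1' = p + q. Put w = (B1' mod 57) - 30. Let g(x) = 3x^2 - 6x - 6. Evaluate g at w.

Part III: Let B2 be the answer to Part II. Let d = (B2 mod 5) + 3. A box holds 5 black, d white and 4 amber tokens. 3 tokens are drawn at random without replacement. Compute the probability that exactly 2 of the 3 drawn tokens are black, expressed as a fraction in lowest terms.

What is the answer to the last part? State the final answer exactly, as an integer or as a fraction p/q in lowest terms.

Part I: cross terms: (-32*-37 - 20*-14)=1464, (20*-12 - 38*-37)=1166, (38*-11 - 39*-12)=50, (39*34 - 21*-11)=1557, (21*32 - -15*34)=1182, (-15*-14 - -32*32)=1234; twice the area = |6653| = 6653; area = 6653/2; answer 6653/2
Part II: B1 = 6653/2; threaded value p + q = 6655; w = 13; 3*(13)^2 - 6*(13)^1 - 6 = (507) + (-78) + (-6) = 423; answer 423
Part III: B2 = 423; d = 6; total draws C(15,3) = 455; favorable C(5,2)*C(10,1) = 100; P = 20/91; answer 20/91

20/91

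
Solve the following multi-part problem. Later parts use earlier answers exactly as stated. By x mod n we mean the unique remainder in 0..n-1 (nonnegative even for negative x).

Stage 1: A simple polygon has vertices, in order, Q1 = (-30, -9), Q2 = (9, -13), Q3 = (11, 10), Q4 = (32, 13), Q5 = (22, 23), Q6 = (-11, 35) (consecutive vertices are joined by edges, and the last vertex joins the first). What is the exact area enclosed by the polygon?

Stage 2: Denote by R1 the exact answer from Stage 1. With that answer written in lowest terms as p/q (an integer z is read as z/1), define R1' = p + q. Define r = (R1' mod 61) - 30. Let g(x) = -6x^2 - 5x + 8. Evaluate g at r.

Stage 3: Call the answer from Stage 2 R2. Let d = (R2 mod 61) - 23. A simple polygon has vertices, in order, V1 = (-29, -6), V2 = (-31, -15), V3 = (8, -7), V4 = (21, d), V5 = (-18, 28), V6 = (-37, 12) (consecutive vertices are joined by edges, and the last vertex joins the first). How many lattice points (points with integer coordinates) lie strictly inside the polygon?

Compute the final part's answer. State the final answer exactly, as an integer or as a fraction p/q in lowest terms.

Stage 1: cross terms: (-30*-13 - 9*-9)=471, (9*10 - 11*-13)=233, (11*13 - 32*10)=-177, (32*23 - 22*13)=450, (22*35 - -11*23)=1023, (-11*-9 - -30*35)=1149; twice the area = |3149| = 3149; area = 3149/2; answer 3149/2
Stage 2: R1 = 3149/2; threaded value p + q = 3151; r = 10; -6*(10)^2 - 5*(10)^1 + 8 = (-600) + (-50) + (8) = -642; answer -642
Stage 3: R2 = -642; d = 6; cross terms: (-29*-15 - -31*-6)=249, (-31*-7 - 8*-15)=337, (8*6 - 21*-7)=195, (21*28 - -18*6)=696, (-18*12 - -37*28)=820, (-37*-6 - -29*12)=570; twice the area = |2867| = 2867; area = 2867/2; boundary points = 1 + 1 + 13 + 1 + 1 + 2 = 19; strictly interior points = area - boundary/2 + 1 = 1425; answer 1425

1425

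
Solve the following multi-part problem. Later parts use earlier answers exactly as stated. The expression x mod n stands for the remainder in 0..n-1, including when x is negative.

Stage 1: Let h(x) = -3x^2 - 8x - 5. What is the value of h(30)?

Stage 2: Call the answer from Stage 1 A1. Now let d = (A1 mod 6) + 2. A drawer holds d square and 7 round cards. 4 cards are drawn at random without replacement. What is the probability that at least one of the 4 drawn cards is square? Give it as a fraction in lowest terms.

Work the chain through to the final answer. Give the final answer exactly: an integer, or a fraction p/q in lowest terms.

Stage 1: -3*(30)^2 - 8*(30)^1 - 5 = (-2700) + (-240) + (-5) = -2945; answer -2945
Stage 2: A1 = -2945; d = 3; total draws C(10,4) = 210; complement C(7,4) = 35; favorable 210 - 35 = 175; P = 5/6; answer 5/6

5/6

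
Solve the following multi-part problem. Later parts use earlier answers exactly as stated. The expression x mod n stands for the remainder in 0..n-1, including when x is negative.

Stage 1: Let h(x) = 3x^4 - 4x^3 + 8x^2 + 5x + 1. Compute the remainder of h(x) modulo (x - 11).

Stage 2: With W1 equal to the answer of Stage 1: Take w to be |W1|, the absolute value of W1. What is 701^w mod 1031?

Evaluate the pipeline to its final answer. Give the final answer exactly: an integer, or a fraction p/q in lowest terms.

755

Stage 1: remainder = value at the root: 3*(11)^4 - 4*(11)^3 + 8*(11)^2 + 5*(11)^1 + 1 = (43923) + (-5324) + (968) + (55) + (1) = 39623; answer 39623
Stage 2: W1 = 39623; w = 39623; squarings mod 1031: 701^1=701, 701^2=645, 701^4=532, 701^8=530, 701^16=468, 701^32=452, 701^64=166, 701^128=750, 701^256=605, 701^512=20, 701^1024=400, 701^2048=195, 701^4096=909, 701^8192=450, 701^16384=424, 701^32768=382; 701^39623 = 701^1 * 701^2 * 701^4 * 701^64 * 701^128 * 701^512 * 701^2048 * 701^4096 * 701^32768 = 755 (mod 1031); answer 755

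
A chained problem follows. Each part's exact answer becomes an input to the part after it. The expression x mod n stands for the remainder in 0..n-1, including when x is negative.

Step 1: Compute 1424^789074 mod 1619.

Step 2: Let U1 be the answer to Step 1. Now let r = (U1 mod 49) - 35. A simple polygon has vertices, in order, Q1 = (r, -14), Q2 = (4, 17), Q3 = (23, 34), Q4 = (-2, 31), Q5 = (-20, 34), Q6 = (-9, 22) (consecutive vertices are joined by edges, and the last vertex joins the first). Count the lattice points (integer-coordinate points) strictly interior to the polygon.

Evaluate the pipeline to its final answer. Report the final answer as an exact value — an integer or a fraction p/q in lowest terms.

541

Step 1: squarings mod 1619: 1424^1=1424, 1424^2=788, 1424^4=867, 1424^8=473, 1424^16=307, 1424^32=347, 1424^64=603, 1424^128=953, 1424^256=1569, 1424^512=881, 1424^1024=660, 1424^2048=89, 1424^4096=1445, 1424^8192=1134, 1424^16384=470, 1424^32768=716, 1424^65536=1052, 1424^131072=927, 1424^262144=1259, 1424^524288=80; 1424^789074 = 1424^2 * 1424^16 * 1424^64 * 1424^512 * 1424^2048 * 1424^262144 * 1424^524288 = 679 (mod 1619); answer 679
Step 2: U1 = 679; r = 7; cross terms: (7*17 - 4*-14)=175, (4*34 - 23*17)=-255, (23*31 - -2*34)=781, (-2*34 - -20*31)=552, (-20*22 - -9*34)=-134, (-9*-14 - 7*22)=-28; twice the area = |1091| = 1091; area = 1091/2; boundary points = 1 + 1 + 1 + 3 + 1 + 4 = 11; strictly interior points = area - boundary/2 + 1 = 541; answer 541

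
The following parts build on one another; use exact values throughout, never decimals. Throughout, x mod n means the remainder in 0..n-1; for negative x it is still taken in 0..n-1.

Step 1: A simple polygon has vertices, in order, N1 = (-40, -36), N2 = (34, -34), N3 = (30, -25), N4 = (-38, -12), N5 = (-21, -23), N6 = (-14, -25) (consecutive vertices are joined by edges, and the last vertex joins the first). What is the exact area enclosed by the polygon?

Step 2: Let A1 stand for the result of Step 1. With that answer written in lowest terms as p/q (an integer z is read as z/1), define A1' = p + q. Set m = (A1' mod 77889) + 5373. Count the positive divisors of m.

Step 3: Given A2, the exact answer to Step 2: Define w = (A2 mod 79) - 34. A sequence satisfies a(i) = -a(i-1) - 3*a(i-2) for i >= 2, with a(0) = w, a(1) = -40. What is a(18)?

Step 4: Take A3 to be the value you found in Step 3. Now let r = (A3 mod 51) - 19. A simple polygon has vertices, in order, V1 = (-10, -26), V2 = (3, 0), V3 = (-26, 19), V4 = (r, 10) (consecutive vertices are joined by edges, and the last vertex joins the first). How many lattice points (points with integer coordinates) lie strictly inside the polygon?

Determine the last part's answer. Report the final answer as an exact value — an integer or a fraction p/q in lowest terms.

Step 1: cross terms: (-40*-34 - 34*-36)=2584, (34*-25 - 30*-34)=170, (30*-12 - -38*-25)=-1310, (-38*-23 - -21*-12)=622, (-21*-25 - -14*-23)=203, (-14*-36 - -40*-25)=-496; twice the area = |1773| = 1773; area = 1773/2; answer 1773/2
Step 2: A1 = 1773/2; threaded value p + q = 1775; m = 7148; 7148 = 2^2 * 1787; number of divisors = (2+1) * (1+1) = 6; answer 6
Step 3: A2 = 6; w = -28; a(2) = -1*(-40) - 3*(-28) = 124; iterating: a(2)=124, a(3)=-4, a(4)=-368, a(5)=380, a(6)=724, a(7)=-1864, a(8)=-308, a(9)=5900, a(10)=-4976, a(11)=-12724, a(12)=27652, a(13)=10520, a(14)=-93476, a(15)=61916, a(16)=218512, a(17)=-404260, a(18)=-251276; answer -251276
Step 4: A3 = -251276; r = -18; cross terms: (-10*0 - 3*-26)=78, (3*19 - -26*0)=57, (-26*10 - -18*19)=82, (-18*-26 - -10*10)=568; twice the area = |785| = 785; area = 785/2; boundary points = 13 + 1 + 1 + 4 = 19; strictly interior points = area - boundary/2 + 1 = 384; answer 384

384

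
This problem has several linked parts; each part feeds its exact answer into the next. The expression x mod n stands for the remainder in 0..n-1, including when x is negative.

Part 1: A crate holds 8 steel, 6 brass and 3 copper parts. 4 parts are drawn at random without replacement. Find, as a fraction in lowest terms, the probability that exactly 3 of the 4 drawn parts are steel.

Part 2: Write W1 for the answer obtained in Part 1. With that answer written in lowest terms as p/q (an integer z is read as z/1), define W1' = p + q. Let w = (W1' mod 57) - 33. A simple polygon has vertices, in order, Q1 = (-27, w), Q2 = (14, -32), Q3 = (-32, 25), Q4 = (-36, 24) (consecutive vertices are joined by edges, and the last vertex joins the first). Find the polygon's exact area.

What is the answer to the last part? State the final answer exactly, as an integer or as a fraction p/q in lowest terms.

Part 1: total draws C(17,4) = 2380; favorable C(8,3)*C(9,1) = 504; P = 18/85; answer 18/85
Part 2: W1 = 18/85; threaded value p + q = 103; w = 13; cross terms: (-27*-32 - 14*13)=682, (14*25 - -32*-32)=-674, (-32*24 - -36*25)=132, (-36*13 - -27*24)=180; twice the area = |320| = 320; area = 160; answer 160

160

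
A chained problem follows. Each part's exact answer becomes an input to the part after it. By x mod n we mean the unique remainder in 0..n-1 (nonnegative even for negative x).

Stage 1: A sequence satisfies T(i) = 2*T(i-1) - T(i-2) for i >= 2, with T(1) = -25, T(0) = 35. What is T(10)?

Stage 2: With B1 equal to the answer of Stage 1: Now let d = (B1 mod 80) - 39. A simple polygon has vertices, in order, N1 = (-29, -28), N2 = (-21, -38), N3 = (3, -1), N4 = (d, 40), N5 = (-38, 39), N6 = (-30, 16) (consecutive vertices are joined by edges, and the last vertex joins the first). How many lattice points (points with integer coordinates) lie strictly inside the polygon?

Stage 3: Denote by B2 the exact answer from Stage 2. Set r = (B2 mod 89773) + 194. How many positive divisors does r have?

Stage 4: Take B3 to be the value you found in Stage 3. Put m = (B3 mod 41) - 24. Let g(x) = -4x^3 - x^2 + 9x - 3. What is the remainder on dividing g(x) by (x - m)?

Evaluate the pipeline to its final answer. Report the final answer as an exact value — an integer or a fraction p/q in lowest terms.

Stage 1: T(2) = 2*(-25) - 1*(35) = -85; iterating: T(2)=-85, T(3)=-145, T(4)=-205, T(5)=-265, T(6)=-325, T(7)=-385, T(8)=-445, T(9)=-505, T(10)=-565; answer -565
Stage 2: B1 = -565; d = 36; cross terms: (-29*-38 - -21*-28)=514, (-21*-1 - 3*-38)=135, (3*40 - 36*-1)=156, (36*39 - -38*40)=2924, (-38*16 - -30*39)=562, (-30*-28 - -29*16)=1304; twice the area = |5595| = 5595; area = 5595/2; boundary points = 2 + 1 + 1 + 1 + 1 + 1 = 7; strictly interior points = area - boundary/2 + 1 = 2795; answer 2795
Stage 3: B2 = 2795; r = 2989; 2989 = 7^2 * 61; number of divisors = (2+1) * (1+1) = 6; answer 6
Stage 4: B3 = 6; m = -18; remainder = value at the root: -4*(-18)^3 - 1*(-18)^2 + 9*(-18)^1 - 3 = (23328) + (-324) + (-162) + (-3) = 22839; answer 22839

22839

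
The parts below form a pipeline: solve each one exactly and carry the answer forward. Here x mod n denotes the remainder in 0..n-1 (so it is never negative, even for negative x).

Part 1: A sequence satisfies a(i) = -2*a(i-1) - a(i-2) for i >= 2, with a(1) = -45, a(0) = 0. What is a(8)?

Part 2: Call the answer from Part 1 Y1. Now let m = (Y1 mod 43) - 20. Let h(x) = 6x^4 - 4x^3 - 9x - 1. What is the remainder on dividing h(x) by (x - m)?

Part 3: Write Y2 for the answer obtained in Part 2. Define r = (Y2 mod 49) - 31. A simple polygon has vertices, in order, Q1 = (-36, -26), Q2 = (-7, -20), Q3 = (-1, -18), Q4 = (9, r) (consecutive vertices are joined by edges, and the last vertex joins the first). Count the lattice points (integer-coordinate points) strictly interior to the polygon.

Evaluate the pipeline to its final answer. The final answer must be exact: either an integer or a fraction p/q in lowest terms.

Part 1: a(2) = -2*(-45) - 1*(0) = 90; iterating: a(2)=90, a(3)=-135, a(4)=180, a(5)=-225, a(6)=270, a(7)=-315, a(8)=360; answer 360
Part 2: Y1 = 360; m = -4; remainder = value at the root: 6*(-4)^4 - 4*(-4)^3 - 9*(-4)^1 - 1 = (1536) + (256) + (36) + (-1) = 1827; answer 1827
Part 3: Y2 = 1827; r = -17; cross terms: (-36*-20 - -7*-26)=538, (-7*-18 - -1*-20)=106, (-1*-17 - 9*-18)=179, (9*-26 - -36*-17)=-846; twice the area = |-23| = 23; area = 23/2; boundary points = 1 + 2 + 1 + 9 = 13; strictly interior points = area - boundary/2 + 1 = 6; answer 6

6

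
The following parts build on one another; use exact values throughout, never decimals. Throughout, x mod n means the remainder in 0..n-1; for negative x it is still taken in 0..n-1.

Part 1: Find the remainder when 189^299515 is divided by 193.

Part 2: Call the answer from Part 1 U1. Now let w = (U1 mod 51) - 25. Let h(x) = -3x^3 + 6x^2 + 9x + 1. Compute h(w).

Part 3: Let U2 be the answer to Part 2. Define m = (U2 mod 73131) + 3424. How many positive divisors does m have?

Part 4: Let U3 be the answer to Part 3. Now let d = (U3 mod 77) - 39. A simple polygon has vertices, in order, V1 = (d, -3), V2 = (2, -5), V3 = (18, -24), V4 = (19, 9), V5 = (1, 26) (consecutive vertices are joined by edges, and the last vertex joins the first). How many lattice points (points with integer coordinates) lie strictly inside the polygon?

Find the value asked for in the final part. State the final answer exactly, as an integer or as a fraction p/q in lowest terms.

Part 1: squarings mod 193: 189^1=189, 189^2=16, 189^4=63, 189^8=109, 189^16=108, 189^32=84, 189^64=108, 189^128=84, 189^256=108, 189^512=84, 189^1024=108, 189^2048=84, 189^4096=108, 189^8192=84, 189^16384=108, 189^32768=84, 189^65536=108, 189^131072=84, 189^262144=108; 189^299515 = 189^1 * 189^2 * 189^8 * 189^16 * 189^32 * 189^64 * 189^128 * 189^256 * 189^4096 * 189^32768 * 189^262144 = 157 (mod 193); answer 157
Part 2: U1 = 157; w = -21; -3*(-21)^3 + 6*(-21)^2 + 9*(-21)^1 + 1 = (27783) + (2646) + (-189) + (1) = 30241; answer 30241
Part 3: U2 = 30241; m = 33665; 33665 = 5 * 6733; number of divisors = (1+1) * (1+1) = 4; answer 4
Part 4: U3 = 4; d = -35; cross terms: (-35*-5 - 2*-3)=181, (2*-24 - 18*-5)=42, (18*9 - 19*-24)=618, (19*26 - 1*9)=485, (1*-3 - -35*26)=907; twice the area = |2233| = 2233; area = 2233/2; boundary points = 1 + 1 + 1 + 1 + 1 = 5; strictly interior points = area - boundary/2 + 1 = 1115; answer 1115

1115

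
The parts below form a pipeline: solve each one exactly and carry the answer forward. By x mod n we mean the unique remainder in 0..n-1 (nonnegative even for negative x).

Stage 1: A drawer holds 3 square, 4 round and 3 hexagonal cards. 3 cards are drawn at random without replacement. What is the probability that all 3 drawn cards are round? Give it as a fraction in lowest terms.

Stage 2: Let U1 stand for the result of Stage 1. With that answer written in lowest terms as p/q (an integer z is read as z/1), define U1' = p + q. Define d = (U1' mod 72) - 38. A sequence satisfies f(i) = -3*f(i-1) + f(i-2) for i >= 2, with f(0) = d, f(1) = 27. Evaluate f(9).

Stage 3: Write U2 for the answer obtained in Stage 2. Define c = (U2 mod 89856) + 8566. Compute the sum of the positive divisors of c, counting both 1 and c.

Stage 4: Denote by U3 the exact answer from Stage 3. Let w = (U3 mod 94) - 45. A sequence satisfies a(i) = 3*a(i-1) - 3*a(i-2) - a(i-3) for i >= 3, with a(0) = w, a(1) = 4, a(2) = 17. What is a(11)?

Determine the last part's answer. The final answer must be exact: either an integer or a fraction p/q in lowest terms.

-3248

Stage 1: total draws C(10,3) = 120; favorable C(4,3) = 4; P = 1/30; answer 1/30
Stage 2: U1 = 1/30; threaded value p + q = 31; d = -7; f(2) = -3*(27) + 1*(-7) = -88; iterating: f(2)=-88, f(3)=291, f(4)=-961, f(5)=3174, f(6)=-10483, f(7)=34623, f(8)=-114352, f(9)=377679; answer 377679
Stage 3: U2 = 377679; c = 26821; 26821 is prime, so its only divisors are 1 and 26821; sigma = 1 + 26821 = 26822; answer 26822
Stage 4: U3 = 26822; w = -13; a(3) = 3*(17) - 3*(4) - 1*(-13) = 52; iterating: a(3)=52, a(4)=101, a(5)=130, a(6)=35, a(7)=-386, a(8)=-1393, a(9)=-3056, a(10)=-4603, a(11)=-3248; answer -3248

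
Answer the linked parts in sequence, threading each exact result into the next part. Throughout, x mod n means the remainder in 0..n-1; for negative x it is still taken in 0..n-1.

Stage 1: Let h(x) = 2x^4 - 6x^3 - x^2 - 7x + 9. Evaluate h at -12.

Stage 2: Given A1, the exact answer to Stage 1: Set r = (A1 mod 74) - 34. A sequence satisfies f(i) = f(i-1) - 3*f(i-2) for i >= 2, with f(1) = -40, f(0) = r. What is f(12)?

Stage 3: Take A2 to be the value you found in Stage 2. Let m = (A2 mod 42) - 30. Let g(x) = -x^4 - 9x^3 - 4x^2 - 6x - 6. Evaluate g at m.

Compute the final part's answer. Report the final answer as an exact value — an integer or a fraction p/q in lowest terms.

526

Stage 1: 2*(-12)^4 - 6*(-12)^3 - 1*(-12)^2 - 7*(-12)^1 + 9 = (41472) + (10368) + (-144) + (84) + (9) = 51789; answer 51789
Stage 2: A1 = 51789; r = 29; f(2) = 1*(-40) - 3*(29) = -127; iterating: f(2)=-127, f(3)=-7, f(4)=374, f(5)=395, f(6)=-727, f(7)=-1912, f(8)=269, f(9)=6005, f(10)=5198, f(11)=-12817, f(12)=-28411; answer -28411
Stage 3: A2 = -28411; m = -7; -1*(-7)^4 - 9*(-7)^3 - 4*(-7)^2 - 6*(-7)^1 - 6 = (-2401) + (3087) + (-196) + (42) + (-6) = 526; answer 526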